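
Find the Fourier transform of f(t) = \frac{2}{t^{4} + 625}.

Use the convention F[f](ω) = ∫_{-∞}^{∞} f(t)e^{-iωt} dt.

F(ω) = \frac{2 \pi e^{- \frac{5 \sqrt{2} \left|{\omega}\right|}{2}} \sin{\left(\frac{5 \sqrt{2} \left|{\omega}\right|}{2} + \frac{\pi}{4} \right)}}{125}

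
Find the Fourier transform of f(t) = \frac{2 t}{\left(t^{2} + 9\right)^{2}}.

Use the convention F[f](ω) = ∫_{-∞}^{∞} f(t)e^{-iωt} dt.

F(ω) = - \frac{i \pi \omega e^{- 3 \left|{\omega}\right|}}{3}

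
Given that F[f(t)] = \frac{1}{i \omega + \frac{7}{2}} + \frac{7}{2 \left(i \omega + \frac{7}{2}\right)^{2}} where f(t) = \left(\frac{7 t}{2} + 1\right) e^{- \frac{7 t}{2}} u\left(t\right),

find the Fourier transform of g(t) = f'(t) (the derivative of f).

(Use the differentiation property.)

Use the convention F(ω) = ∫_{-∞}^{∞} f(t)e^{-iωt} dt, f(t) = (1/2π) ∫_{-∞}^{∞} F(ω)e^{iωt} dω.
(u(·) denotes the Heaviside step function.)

F[g](ω) = \frac{4 \omega \left(\omega - 7 i\right)}{4 \omega^{2} - 28 i \omega - 49}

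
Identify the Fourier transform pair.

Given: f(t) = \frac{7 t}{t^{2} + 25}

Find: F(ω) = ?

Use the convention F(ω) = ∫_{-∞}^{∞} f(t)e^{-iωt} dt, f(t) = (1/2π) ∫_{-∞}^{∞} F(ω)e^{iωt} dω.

F(ω) = - 7 i \pi e^{- 5 \left|{\omega}\right|} \operatorname{sign}{\left(\omega \right)}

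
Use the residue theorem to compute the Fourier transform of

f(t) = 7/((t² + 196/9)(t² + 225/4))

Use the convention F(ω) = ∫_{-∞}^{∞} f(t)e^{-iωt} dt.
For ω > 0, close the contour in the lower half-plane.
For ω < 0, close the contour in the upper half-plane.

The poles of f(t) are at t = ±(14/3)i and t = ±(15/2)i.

Let g(z) = f(z)e^{-iωz}; for large |z| the factor e^{-iωz} decays in the lower half-plane when ω > 0 and in the upper half-plane when ω < 0.

Case ω > 0 (lower half-plane, clockwise contour ⇒ F(ω) = -2πi·ΣRes):
  Res_{z = - \frac{14 i}{3}} g(z) = \frac{27 i e^{- \frac{14 \omega}{3}}}{1241}
  Res_{z = - \frac{15 i}{2}} g(z) = - \frac{84 i e^{- \frac{15 \omega}{2}}}{6205}
  F(ω) = -2πi·ΣRes = - \frac{168 \pi e^{- \frac{15 \omega}{2}}}{6205} + \frac{54 \pi e^{- \frac{14 \omega}{3}}}{1241}

Case ω < 0 (upper half-plane, counterclockwise contour ⇒ F(ω) = +2πi·ΣRes):
  Res_{z = \frac{14 i}{3}} g(z) = - \frac{27 i e^{\frac{14 \omega}{3}}}{1241}
  Res_{z = \frac{15 i}{2}} g(z) = \frac{84 i e^{\frac{15 \omega}{2}}}{6205}
  F(ω) = 2πi·ΣRes = \frac{6 \pi \left(45 e^{\frac{14 \omega}{3}} - 28 e^{\frac{15 \omega}{2}}\right)}{6205}

Both cases combine into a single formula in |ω|:

F(ω) = - \frac{168 \pi e^{- \frac{15 \left|{\omega}\right|}{2}}}{6205} + \frac{54 \pi e^{- \frac{14 \left|{\omega}\right|}{3}}}{1241}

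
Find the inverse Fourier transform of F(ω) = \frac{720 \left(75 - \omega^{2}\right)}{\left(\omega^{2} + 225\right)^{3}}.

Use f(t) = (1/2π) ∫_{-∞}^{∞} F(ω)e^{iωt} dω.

f(t) = 4 t^{2} e^{- 15 \left|{t}\right|}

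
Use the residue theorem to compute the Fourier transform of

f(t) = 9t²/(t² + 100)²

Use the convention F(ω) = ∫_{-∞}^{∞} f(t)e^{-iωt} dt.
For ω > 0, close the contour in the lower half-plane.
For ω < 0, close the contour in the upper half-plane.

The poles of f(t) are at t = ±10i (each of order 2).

Let g(z) = f(z)e^{-iωz}; for large |z| the factor e^{-iωz} decays in the lower half-plane when ω > 0 and in the upper half-plane when ω < 0.

Case ω > 0 (lower half-plane, clockwise contour ⇒ F(ω) = -2πi·ΣRes):
  Res_{z = - 10 i} g(z) = \frac{9 i \left(1 - 10 \omega\right) e^{- 10 \omega}}{40} (pole of order 2)
  F(ω) = -2πi·ΣRes = \frac{9 \pi \left(1 - 10 \omega\right) e^{- 10 \omega}}{20}

Case ω < 0 (upper half-plane, counterclockwise contour ⇒ F(ω) = +2πi·ΣRes):
  Res_{z = 10 i} g(z) = \frac{9 i \left(- 10 \omega - 1\right) e^{10 \omega}}{40} (pole of order 2)
  F(ω) = 2πi·ΣRes = \frac{9 \pi \left(10 \omega + 1\right) e^{10 \omega}}{20}

Both cases combine into a single formula in |ω|:

F(ω) = \frac{9 \pi \left(1 - 10 \left|{\omega}\right|\right) e^{- 10 \left|{\omega}\right|}}{20}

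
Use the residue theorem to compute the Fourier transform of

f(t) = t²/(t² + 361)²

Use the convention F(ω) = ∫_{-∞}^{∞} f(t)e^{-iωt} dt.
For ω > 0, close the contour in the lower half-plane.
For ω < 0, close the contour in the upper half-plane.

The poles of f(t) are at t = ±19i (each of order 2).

Let g(z) = f(z)e^{-iωz}; for large |z| the factor e^{-iωz} decays in the lower half-plane when ω > 0 and in the upper half-plane when ω < 0.

Case ω > 0 (lower half-plane, clockwise contour ⇒ F(ω) = -2πi·ΣRes):
  Res_{z = - 19 i} g(z) = \frac{i \left(1 - 19 \omega\right) e^{- 19 \omega}}{76} (pole of order 2)
  F(ω) = -2πi·ΣRes = \frac{\pi \left(1 - 19 \omega\right) e^{- 19 \omega}}{38}

Case ω < 0 (upper half-plane, counterclockwise contour ⇒ F(ω) = +2πi·ΣRes):
  Res_{z = 19 i} g(z) = \frac{i \left(- 19 \omega - 1\right) e^{19 \omega}}{76} (pole of order 2)
  F(ω) = 2πi·ΣRes = \frac{\pi \left(19 \omega + 1\right) e^{19 \omega}}{38}

Both cases combine into a single formula in |ω|:

F(ω) = \frac{\pi \left(1 - 19 \left|{\omega}\right|\right) e^{- 19 \left|{\omega}\right|}}{38}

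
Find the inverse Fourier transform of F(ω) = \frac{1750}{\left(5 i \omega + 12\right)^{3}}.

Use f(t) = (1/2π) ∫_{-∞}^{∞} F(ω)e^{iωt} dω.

f(t) = 7 t^{2} e^{- \frac{12 t}{5}} u\left(t\right)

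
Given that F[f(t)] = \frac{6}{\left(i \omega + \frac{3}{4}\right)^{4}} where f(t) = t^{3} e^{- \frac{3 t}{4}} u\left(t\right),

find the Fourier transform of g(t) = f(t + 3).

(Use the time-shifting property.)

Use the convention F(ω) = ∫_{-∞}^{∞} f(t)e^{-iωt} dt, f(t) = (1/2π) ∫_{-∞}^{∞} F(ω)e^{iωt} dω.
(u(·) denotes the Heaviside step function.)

F[g](ω) = \frac{1536 e^{3 i \omega}}{\left(4 i \omega + 3\right)^{4}}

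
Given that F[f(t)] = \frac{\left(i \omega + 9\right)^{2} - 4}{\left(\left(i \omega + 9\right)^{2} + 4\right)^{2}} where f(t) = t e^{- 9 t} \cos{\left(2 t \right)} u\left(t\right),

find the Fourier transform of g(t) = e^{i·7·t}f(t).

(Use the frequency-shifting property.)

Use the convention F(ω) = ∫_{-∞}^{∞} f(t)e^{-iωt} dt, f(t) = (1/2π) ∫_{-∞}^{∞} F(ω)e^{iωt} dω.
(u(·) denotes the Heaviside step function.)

F[g](ω) = \frac{\left(i \left(\omega - 7\right) + 9\right)^{2} - 4}{\left(\left(i \left(\omega - 7\right) + 9\right)^{2} + 4\right)^{2}}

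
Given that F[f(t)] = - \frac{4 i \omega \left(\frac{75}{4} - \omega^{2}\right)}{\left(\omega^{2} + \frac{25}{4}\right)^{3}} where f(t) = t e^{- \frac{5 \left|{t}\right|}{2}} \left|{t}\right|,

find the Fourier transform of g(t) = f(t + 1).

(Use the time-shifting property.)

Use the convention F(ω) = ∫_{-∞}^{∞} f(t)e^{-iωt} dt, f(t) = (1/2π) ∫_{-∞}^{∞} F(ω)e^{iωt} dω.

F[g](ω) = \frac{64 i \omega \left(4 \omega^{2} - 75\right) e^{i \omega}}{\left(4 \omega^{2} + 25\right)^{3}}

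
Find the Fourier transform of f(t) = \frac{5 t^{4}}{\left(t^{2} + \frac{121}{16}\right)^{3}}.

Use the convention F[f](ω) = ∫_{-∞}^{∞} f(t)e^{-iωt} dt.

F(ω) = \frac{5 \pi \left(121 \omega^{2} - 220 \left|{\omega}\right| + 48\right) e^{- \frac{11 \left|{\omega}\right|}{4}}}{352}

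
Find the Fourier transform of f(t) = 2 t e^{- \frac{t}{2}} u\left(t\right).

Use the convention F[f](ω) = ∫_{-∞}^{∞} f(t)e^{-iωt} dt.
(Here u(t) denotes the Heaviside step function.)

F(ω) = \frac{8}{\left(2 i \omega + 1\right)^{2}}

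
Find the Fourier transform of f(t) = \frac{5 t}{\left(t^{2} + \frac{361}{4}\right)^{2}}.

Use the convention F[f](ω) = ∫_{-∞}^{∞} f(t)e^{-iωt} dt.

F(ω) = - \frac{5 i \pi \omega e^{- \frac{19 \left|{\omega}\right|}{2}}}{19}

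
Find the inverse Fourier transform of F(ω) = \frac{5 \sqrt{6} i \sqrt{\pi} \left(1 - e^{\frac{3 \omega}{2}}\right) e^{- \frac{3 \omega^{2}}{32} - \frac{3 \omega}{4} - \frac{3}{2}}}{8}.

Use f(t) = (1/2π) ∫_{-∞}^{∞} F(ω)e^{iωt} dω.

f(t) = 5 e^{- \frac{8 t^{2}}{3}} \sin{\left(4 t \right)}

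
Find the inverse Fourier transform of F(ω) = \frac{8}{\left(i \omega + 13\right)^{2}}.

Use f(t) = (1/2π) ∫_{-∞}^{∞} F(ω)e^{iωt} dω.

f(t) = 8 t e^{- 13 t} u\left(t\right)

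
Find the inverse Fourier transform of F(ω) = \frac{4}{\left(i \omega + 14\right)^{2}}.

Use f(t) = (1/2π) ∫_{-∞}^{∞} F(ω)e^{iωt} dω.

f(t) = 4 t e^{- 14 t} u\left(t\right)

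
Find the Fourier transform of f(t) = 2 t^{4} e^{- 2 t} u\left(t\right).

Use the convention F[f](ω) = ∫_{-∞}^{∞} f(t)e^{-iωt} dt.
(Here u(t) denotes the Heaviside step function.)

F(ω) = \frac{48}{\left(i \omega + 2\right)^{5}}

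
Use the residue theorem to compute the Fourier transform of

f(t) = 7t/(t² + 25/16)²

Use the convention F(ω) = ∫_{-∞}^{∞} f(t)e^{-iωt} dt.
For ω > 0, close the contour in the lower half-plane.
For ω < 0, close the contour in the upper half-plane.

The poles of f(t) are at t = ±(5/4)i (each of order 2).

Let g(z) = f(z)e^{-iωz}; for large |z| the factor e^{-iωz} decays in the lower half-plane when ω > 0 and in the upper half-plane when ω < 0.

Case ω > 0 (lower half-plane, clockwise contour ⇒ F(ω) = -2πi·ΣRes):
  Res_{z = - \frac{5 i}{4}} g(z) = \frac{7 \omega e^{- \frac{5 \omega}{4}}}{5} (pole of order 2)
  F(ω) = -2πi·ΣRes = - \frac{14 i \pi \omega e^{- \frac{5 \omega}{4}}}{5}

Case ω < 0 (upper half-plane, counterclockwise contour ⇒ F(ω) = +2πi·ΣRes):
  Res_{z = \frac{5 i}{4}} g(z) = - \frac{7 \omega e^{\frac{5 \omega}{4}}}{5} (pole of order 2)
  F(ω) = 2πi·ΣRes = - \frac{14 i \pi \omega e^{\frac{5 \omega}{4}}}{5}

Both cases combine into a single formula in |ω|:

F(ω) = - \frac{14 i \pi \omega e^{- \frac{5 \left|{\omega}\right|}{4}}}{5}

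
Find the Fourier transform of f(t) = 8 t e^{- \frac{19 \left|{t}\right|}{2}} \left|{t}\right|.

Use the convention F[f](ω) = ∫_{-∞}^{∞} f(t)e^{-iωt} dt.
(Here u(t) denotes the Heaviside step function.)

F(ω) = \frac{512 i \omega \left(4 \omega^{2} - 1083\right)}{\left(4 \omega^{2} + 361\right)^{3}}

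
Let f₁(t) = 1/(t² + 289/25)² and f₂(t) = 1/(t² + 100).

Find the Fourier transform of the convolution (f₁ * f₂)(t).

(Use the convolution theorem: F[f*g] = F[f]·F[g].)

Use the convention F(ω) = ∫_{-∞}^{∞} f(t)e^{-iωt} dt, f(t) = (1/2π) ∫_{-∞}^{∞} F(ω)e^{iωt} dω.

F[f₁*f₂](ω) = \frac{5 \pi^{2} \left(17 \left|{\omega}\right| + 5\right) e^{- \frac{67 \left|{\omega}\right|}{5}}}{19652}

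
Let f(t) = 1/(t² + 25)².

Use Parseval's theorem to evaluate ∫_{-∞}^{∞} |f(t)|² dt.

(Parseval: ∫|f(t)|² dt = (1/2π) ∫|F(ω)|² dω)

∫|f(t)|² dt = \frac{\pi}{250000}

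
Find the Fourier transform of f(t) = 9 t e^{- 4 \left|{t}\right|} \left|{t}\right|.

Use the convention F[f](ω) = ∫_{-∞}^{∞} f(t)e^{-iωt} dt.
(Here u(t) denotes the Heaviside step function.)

F(ω) = \frac{36 i \omega \left(\omega^{2} - 48\right)}{\left(\omega^{2} + 16\right)^{3}}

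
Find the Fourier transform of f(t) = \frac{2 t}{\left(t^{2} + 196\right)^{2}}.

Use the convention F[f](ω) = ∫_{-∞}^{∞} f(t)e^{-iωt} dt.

F(ω) = - \frac{i \pi \omega e^{- 14 \left|{\omega}\right|}}{14}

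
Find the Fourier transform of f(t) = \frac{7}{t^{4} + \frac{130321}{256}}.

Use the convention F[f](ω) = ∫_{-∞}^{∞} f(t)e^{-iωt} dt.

F(ω) = \frac{448 \pi e^{- \frac{19 \sqrt{2} \left|{\omega}\right|}{8}} \sin{\left(\frac{19 \sqrt{2} \left|{\omega}\right|}{8} + \frac{\pi}{4} \right)}}{6859}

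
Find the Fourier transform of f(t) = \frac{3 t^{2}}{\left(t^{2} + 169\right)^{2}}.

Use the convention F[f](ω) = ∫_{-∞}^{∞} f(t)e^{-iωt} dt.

F(ω) = \frac{3 \pi \left(1 - 13 \left|{\omega}\right|\right) e^{- 13 \left|{\omega}\right|}}{26}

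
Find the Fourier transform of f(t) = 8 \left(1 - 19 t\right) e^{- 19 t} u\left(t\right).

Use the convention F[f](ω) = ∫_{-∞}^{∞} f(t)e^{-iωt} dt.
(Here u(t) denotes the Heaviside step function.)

F(ω) = \frac{8 i \omega}{- \omega^{2} + 38 i \omega + 361}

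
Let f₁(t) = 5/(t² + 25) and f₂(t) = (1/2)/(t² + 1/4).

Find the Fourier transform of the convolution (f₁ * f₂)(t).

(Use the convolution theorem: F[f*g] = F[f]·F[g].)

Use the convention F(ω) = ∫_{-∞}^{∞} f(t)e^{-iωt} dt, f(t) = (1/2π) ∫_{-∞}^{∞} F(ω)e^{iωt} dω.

F[f₁*f₂](ω) = \pi^{2} e^{- \frac{11 \left|{\omega}\right|}{2}}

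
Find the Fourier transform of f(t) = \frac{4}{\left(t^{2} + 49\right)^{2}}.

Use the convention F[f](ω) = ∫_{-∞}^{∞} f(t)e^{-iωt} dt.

F(ω) = \frac{2 \pi \left(7 \left|{\omega}\right| + 1\right) e^{- 7 \left|{\omega}\right|}}{343}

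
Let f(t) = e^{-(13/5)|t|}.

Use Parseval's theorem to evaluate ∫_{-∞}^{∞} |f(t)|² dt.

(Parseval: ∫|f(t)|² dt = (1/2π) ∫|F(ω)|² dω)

∫|f(t)|² dt = \frac{5}{13}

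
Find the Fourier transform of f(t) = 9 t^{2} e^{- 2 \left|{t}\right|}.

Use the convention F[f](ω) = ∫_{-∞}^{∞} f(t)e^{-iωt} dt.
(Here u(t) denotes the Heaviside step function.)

F(ω) = \frac{72 \left(4 - 3 \omega^{2}\right)}{\left(\omega^{2} + 4\right)^{3}}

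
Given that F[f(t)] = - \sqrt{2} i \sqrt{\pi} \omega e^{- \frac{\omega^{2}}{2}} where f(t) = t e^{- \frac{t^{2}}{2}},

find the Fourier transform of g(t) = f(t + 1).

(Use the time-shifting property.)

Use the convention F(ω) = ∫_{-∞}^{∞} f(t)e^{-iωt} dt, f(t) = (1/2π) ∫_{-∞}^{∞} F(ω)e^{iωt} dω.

F[g](ω) = - \sqrt{2} i \sqrt{\pi} \omega e^{- \omega \left(\frac{\omega}{2} - i\right)}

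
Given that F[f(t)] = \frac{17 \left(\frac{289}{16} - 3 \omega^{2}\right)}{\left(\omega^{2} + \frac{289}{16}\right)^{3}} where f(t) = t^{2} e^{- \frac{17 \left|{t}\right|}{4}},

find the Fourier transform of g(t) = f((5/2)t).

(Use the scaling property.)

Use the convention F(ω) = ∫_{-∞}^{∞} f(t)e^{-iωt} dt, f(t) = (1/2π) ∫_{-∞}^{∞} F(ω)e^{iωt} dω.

F[g](ω) = \frac{1088000 \left(7225 - 192 \omega^{2}\right)}{\left(64 \omega^{2} + 7225\right)^{3}}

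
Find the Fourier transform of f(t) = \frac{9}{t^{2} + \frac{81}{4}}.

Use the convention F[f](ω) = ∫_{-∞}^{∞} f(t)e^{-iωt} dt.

F(ω) = 2 \pi e^{- \frac{9 \left|{\omega}\right|}{2}}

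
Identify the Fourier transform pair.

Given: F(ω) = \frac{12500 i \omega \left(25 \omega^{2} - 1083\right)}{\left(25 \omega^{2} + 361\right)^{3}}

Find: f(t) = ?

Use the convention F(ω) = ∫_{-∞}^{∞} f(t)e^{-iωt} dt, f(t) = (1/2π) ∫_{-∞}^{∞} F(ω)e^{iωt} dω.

f(t) = 5 t e^{- \frac{19 \left|{t}\right|}{5}} \left|{t}\right|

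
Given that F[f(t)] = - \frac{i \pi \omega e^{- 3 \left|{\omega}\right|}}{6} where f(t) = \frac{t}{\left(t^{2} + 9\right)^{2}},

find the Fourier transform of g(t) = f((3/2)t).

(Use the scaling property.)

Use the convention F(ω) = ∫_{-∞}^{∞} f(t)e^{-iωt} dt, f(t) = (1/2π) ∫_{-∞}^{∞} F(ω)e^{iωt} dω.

F[g](ω) = - \frac{2 i \pi \omega e^{- 2 \left|{\omega}\right|}}{27}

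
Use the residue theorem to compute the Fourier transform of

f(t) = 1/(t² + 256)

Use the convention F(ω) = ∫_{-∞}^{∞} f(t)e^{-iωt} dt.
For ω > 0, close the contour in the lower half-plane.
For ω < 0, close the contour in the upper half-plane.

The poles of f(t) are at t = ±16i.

Let g(z) = f(z)e^{-iωz}; for large |z| the factor e^{-iωz} decays in the lower half-plane when ω > 0 and in the upper half-plane when ω < 0.

Case ω > 0 (lower half-plane, clockwise contour ⇒ F(ω) = -2πi·ΣRes):
  Res_{z = - 16 i} g(z) = \frac{i e^{- 16 \omega}}{32}
  F(ω) = -2πi·ΣRes = \frac{\pi e^{- 16 \omega}}{16}

Case ω < 0 (upper half-plane, counterclockwise contour ⇒ F(ω) = +2πi·ΣRes):
  Res_{z = 16 i} g(z) = - \frac{i e^{16 \omega}}{32}
  F(ω) = 2πi·ΣRes = \frac{\pi e^{16 \omega}}{16}

Both cases combine into a single formula in |ω|:

F(ω) = \frac{\pi e^{- 16 \left|{\omega}\right|}}{16}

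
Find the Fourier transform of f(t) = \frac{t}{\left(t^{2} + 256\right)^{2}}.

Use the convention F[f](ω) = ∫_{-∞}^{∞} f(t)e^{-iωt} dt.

F(ω) = - \frac{i \pi \omega e^{- 16 \left|{\omega}\right|}}{32}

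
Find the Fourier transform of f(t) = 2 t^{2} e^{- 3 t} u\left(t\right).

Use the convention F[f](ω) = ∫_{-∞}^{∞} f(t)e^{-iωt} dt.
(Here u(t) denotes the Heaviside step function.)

F(ω) = \frac{4}{\left(i \omega + 3\right)^{3}}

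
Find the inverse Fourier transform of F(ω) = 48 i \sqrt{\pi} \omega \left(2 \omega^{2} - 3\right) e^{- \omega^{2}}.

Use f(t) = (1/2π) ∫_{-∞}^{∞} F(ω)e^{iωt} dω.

f(t) = 6 t^{3} e^{- \frac{t^{2}}{4}}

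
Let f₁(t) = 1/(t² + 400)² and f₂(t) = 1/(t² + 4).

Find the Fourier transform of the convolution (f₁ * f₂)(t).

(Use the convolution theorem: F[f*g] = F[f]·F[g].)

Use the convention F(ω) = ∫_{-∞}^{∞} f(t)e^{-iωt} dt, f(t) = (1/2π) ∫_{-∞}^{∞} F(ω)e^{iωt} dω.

F[f₁*f₂](ω) = \frac{\pi^{2} \left(20 \left|{\omega}\right| + 1\right) e^{- 22 \left|{\omega}\right|}}{32000}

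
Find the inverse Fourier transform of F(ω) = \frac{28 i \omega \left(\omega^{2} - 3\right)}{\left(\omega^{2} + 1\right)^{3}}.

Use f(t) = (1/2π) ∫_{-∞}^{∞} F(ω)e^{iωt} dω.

f(t) = 7 t e^{- \left|{t}\right|} \left|{t}\right|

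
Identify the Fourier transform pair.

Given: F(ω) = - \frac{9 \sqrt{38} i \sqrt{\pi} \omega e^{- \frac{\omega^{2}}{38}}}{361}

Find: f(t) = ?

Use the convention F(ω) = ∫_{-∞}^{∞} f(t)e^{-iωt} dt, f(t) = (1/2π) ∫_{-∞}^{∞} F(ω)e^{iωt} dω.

f(t) = 9 t e^{- \frac{19 t^{2}}{2}}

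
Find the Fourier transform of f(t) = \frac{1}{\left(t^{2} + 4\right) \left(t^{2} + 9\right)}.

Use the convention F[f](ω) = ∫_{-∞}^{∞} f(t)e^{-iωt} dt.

F(ω) = \frac{\pi \left(3 e^{\left|{\omega}\right|} - 2\right) e^{- 3 \left|{\omega}\right|}}{30}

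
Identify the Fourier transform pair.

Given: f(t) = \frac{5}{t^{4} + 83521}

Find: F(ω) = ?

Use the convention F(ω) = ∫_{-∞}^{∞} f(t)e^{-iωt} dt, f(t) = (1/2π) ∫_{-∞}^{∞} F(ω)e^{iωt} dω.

F(ω) = \frac{5 \pi e^{- \frac{17 \sqrt{2} \left|{\omega}\right|}{2}} \sin{\left(\frac{17 \sqrt{2} \left|{\omega}\right|}{2} + \frac{\pi}{4} \right)}}{4913}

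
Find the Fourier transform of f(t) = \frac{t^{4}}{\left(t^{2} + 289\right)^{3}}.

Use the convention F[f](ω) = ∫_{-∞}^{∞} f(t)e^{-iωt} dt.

F(ω) = \frac{\pi \left(289 \omega^{2} - 85 \left|{\omega}\right| + 3\right) e^{- 17 \left|{\omega}\right|}}{136}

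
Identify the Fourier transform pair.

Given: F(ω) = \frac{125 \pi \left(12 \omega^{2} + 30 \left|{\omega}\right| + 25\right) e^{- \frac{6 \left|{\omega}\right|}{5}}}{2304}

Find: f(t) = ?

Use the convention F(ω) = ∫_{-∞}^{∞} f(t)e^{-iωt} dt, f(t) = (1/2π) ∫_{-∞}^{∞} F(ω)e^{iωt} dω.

f(t) = \frac{9}{\left(t^{2} + \frac{36}{25}\right)^{3}}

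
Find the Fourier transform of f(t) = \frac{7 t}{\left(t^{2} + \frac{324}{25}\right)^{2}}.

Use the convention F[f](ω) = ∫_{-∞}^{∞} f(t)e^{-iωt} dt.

F(ω) = - \frac{35 i \pi \omega e^{- \frac{18 \left|{\omega}\right|}{5}}}{36}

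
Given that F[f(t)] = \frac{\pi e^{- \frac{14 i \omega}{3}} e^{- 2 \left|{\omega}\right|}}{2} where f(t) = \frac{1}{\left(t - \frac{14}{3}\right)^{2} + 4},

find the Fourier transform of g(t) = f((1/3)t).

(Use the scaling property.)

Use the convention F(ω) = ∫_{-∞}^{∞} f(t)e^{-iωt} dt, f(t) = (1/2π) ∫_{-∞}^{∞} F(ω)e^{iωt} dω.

F[g](ω) = \frac{3 \pi e^{- 14 i \omega - 6 \left|{\omega}\right|}}{2}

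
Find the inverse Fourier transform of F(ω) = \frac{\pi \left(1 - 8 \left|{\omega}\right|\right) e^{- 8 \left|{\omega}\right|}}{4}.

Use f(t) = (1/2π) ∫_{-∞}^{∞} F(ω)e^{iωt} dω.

f(t) = \frac{4 t^{2}}{\left(t^{2} + 64\right)^{2}}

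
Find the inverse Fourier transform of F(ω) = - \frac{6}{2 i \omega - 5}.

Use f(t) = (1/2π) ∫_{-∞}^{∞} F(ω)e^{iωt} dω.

f(t) = 3 e^{\frac{5 t}{2}} u\left(- t\right)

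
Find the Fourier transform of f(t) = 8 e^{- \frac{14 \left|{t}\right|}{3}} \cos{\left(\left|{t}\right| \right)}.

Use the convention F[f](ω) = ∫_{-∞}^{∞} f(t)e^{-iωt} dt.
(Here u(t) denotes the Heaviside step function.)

F(ω) = \frac{672 \left(9 \omega^{2} + 205\right)}{81 \omega^{4} + 3366 \omega^{2} + 42025}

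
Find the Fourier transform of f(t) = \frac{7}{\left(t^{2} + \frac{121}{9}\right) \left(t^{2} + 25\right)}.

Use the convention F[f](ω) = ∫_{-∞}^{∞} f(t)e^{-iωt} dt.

F(ω) = - \frac{63 \pi e^{- 5 \left|{\omega}\right|}}{520} + \frac{189 \pi e^{- \frac{11 \left|{\omega}\right|}{3}}}{1144}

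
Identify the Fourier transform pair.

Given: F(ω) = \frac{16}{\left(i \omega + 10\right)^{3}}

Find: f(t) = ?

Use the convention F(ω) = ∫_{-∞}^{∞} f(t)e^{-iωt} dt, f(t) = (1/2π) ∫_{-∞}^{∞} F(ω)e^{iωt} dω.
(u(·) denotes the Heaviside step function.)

f(t) = 8 t^{2} e^{- 10 t} u\left(t\right)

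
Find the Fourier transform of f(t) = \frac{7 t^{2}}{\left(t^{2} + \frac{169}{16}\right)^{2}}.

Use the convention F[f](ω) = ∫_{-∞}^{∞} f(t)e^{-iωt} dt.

F(ω) = \frac{7 \pi \left(4 - 13 \left|{\omega}\right|\right) e^{- \frac{13 \left|{\omega}\right|}{4}}}{26}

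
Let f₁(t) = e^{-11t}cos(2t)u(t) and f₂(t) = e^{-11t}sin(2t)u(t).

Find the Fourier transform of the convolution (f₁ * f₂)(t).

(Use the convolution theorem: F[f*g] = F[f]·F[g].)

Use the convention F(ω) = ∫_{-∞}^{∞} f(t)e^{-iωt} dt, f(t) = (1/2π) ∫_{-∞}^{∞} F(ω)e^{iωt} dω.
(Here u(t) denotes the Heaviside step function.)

F[f₁*f₂](ω) = \frac{2 \left(i \omega + 11\right)}{\left(\left(i \omega + 11\right)^{2} + 4\right)^{2}}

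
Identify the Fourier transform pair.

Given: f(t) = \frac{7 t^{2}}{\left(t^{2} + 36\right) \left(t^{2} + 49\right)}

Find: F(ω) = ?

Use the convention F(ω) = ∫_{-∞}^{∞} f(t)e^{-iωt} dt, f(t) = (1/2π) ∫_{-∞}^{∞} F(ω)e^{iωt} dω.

F(ω) = \frac{7 \pi \left(7 - 6 e^{\left|{\omega}\right|}\right) e^{- 7 \left|{\omega}\right|}}{13}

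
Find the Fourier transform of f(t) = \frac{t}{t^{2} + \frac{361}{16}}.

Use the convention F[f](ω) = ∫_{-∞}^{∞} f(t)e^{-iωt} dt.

F(ω) = - i \pi e^{- \frac{19 \left|{\omega}\right|}{4}} \operatorname{sign}{\left(\omega \right)}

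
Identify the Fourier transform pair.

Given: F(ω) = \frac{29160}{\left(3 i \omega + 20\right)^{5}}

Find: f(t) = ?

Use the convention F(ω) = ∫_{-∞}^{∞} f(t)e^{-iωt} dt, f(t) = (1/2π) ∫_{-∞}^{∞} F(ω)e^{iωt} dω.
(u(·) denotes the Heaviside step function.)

f(t) = 5 t^{4} e^{- \frac{20 t}{3}} u\left(t\right)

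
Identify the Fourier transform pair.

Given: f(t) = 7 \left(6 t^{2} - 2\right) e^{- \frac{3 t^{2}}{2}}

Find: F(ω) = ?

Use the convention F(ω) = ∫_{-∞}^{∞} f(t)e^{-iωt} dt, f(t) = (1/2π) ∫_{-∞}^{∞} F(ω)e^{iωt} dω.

F(ω) = - \frac{14 \sqrt{6} \sqrt{\pi} \omega^{2} e^{- \frac{\omega^{2}}{6}}}{9}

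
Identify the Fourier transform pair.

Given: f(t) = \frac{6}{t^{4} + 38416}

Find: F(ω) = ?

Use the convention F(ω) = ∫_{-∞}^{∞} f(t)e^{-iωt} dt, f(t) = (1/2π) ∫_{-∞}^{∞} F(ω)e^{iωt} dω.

F(ω) = \frac{3 \pi e^{- 7 \sqrt{2} \left|{\omega}\right|} \sin{\left(7 \sqrt{2} \left|{\omega}\right| + \frac{\pi}{4} \right)}}{1372}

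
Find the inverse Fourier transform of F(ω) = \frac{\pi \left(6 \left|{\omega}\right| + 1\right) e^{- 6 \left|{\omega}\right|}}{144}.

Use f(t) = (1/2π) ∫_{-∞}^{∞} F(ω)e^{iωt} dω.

f(t) = \frac{3}{\left(t^{2} + 36\right)^{2}}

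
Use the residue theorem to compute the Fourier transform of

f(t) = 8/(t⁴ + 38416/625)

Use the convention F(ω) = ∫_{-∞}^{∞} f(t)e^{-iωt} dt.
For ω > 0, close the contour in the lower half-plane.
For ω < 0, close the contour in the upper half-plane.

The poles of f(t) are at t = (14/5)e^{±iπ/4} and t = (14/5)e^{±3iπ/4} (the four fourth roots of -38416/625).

Let g(z) = f(z)e^{-iωz}; for large |z| the factor e^{-iωz} decays in the lower half-plane when ω > 0 and in the upper half-plane when ω < 0.

Case ω > 0 (lower half-plane, clockwise contour ⇒ F(ω) = -2πi·ΣRes):
  Res_{z = - \frac{7 \sqrt{2}}{5} - \frac{7 \sqrt{2} i}{5}} g(z) = \frac{125 \sqrt{2} i \left(1 - i\right) e^{\frac{7 \sqrt{2} \omega \left(-1 + i\right)}{5}}}{2744}
  Res_{z = \frac{7 \sqrt{2}}{5} - \frac{7 \sqrt{2} i}{5}} g(z) = \frac{125 \sqrt{2} i \left(1 + i\right) e^{- \frac{7 \sqrt{2} \omega \left(1 + i\right)}{5}}}{2744}
  F(ω) = -2πi·ΣRes = \frac{125 \sqrt{2} \pi \left(1 - i\right) \left(e^{\frac{14 \sqrt{2} i \omega}{5}} + i\right) e^{- \frac{7 \sqrt{2} \omega \left(1 + i\right)}{5}}}{1372} = \frac{125 \pi e^{- \frac{7 \sqrt{2} \omega}{5}} \sin{\left(\frac{7 \sqrt{2} \omega}{5} + \frac{\pi}{4} \right)}}{343}

Case ω < 0 (upper half-plane, counterclockwise contour ⇒ F(ω) = +2πi·ΣRes):
  Res_{z = \frac{7 \sqrt{2}}{5} + \frac{7 \sqrt{2} i}{5}} g(z) = \frac{125 \sqrt{2} i \left(-1 + i\right) e^{\frac{7 \sqrt{2} \omega \left(1 - i\right)}{5}}}{2744}
  Res_{z = - \frac{7 \sqrt{2}}{5} + \frac{7 \sqrt{2} i}{5}} g(z) = \frac{125 \sqrt{2} \left(1 - i\right) e^{\frac{7 \sqrt{2} \omega \left(1 + i\right)}{5}}}{2744}
  F(ω) = 2πi·ΣRes = - \frac{125 \sqrt{2} i \pi \left(i \left(1 - i\right) e^{\frac{7 \sqrt{2} \omega \left(1 - i\right)}{5}} - \left(1 - i\right) e^{\frac{7 \sqrt{2} \omega \left(1 + i\right)}{5}}\right)}{1372} = \frac{125 \pi e^{\frac{7 \sqrt{2} \omega}{5}} \cos{\left(\frac{7 \sqrt{2} \omega}{5} + \frac{\pi}{4} \right)}}{343}

Both cases combine into a single formula in |ω|:

F(ω) = \frac{125 \pi e^{- \frac{7 \sqrt{2} \left|{\omega}\right|}{5}} \sin{\left(\frac{7 \sqrt{2} \left|{\omega}\right|}{5} + \frac{\pi}{4} \right)}}{343}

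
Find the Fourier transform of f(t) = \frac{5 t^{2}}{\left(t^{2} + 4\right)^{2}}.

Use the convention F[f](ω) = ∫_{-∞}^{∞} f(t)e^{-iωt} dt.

F(ω) = \frac{5 \pi \left(1 - 2 \left|{\omega}\right|\right) e^{- 2 \left|{\omega}\right|}}{4}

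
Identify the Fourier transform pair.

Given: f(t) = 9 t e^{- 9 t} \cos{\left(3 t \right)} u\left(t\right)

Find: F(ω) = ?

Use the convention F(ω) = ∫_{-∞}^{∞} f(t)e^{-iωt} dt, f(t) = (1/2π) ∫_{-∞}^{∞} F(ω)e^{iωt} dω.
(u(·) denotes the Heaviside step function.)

F(ω) = \frac{9 \left(\left(i \omega + 9\right)^{2} - 9\right)}{\left(\left(i \omega + 9\right)^{2} + 9\right)^{2}}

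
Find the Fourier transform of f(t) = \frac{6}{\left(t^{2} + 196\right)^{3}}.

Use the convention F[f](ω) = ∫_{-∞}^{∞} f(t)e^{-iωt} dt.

F(ω) = \frac{3 \pi \left(196 \omega^{2} + 42 \left|{\omega}\right| + 3\right) e^{- 14 \left|{\omega}\right|}}{2151296}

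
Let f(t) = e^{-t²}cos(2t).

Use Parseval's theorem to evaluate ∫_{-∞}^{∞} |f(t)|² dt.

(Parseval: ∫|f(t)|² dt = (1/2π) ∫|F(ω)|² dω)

∫|f(t)|² dt = \frac{\sqrt{2} \sqrt{\pi} \left(1 + e^{2}\right)}{4 e^{2}}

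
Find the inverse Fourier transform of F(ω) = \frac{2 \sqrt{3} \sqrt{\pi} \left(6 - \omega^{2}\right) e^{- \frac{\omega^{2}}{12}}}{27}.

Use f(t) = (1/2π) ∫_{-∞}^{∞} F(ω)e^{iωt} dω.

f(t) = 8 t^{2} e^{- 3 t^{2}}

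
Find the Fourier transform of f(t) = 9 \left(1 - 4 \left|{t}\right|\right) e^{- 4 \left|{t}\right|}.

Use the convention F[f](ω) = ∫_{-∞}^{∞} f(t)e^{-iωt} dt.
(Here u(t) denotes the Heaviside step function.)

F(ω) = \frac{144 \omega^{2}}{\left(\omega^{2} + 16\right)^{2}}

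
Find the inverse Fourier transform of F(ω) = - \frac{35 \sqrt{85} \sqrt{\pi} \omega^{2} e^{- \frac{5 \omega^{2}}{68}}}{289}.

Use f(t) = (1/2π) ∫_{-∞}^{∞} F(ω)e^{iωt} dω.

f(t) = 7 \left(\frac{68 t^{2}}{5} - 2\right) e^{- \frac{17 t^{2}}{5}}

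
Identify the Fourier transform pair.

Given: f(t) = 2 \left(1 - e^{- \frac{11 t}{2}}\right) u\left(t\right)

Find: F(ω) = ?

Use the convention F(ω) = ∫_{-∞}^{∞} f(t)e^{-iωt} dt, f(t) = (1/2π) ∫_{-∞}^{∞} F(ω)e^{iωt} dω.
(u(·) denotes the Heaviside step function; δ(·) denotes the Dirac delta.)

F(ω) = 2 \pi \delta\left(\omega\right) - \frac{11 i}{\omega \left(i \omega + \frac{11}{2}\right)}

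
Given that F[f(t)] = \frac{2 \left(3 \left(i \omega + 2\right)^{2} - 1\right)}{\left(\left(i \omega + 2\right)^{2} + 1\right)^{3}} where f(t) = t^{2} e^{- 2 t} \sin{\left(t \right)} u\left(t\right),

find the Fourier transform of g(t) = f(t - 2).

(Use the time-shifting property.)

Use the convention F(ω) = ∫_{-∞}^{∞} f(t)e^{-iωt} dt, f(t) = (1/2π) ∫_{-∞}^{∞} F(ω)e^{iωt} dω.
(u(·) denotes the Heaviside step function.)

F[g](ω) = \frac{2 \left(3 \left(i \omega + 2\right)^{2} - 1\right) e^{- 2 i \omega}}{\left(\left(i \omega + 2\right)^{2} + 1\right)^{3}}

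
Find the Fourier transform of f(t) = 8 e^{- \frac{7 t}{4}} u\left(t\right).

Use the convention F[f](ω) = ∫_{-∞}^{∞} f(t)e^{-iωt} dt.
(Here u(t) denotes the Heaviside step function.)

F(ω) = \frac{32}{4 i \omega + 7}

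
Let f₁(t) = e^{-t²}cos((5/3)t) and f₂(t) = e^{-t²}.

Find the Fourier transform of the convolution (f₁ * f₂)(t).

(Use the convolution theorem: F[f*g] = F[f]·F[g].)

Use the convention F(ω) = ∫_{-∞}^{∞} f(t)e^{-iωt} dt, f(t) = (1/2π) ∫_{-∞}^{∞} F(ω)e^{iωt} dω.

F[f₁*f₂](ω) = \frac{\pi \left(e^{\frac{5 \omega}{3}} + 1\right) e^{- \frac{\omega^{2}}{2} - \frac{5 \omega}{6} - \frac{25}{36}}}{2}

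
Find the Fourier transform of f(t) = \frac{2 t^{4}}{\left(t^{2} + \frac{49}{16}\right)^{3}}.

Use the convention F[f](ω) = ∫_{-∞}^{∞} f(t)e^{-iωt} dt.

F(ω) = \frac{\pi \left(49 \omega^{2} - 140 \left|{\omega}\right| + 48\right) e^{- \frac{7 \left|{\omega}\right|}{4}}}{112}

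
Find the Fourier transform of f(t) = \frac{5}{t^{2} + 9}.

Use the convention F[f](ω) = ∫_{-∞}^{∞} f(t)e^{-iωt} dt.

F(ω) = \frac{5 \pi e^{- 3 \left|{\omega}\right|}}{3}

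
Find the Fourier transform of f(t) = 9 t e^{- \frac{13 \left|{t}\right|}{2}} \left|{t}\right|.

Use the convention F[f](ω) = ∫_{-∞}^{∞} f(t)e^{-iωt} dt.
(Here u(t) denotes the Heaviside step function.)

F(ω) = \frac{576 i \omega \left(4 \omega^{2} - 507\right)}{\left(4 \omega^{2} + 169\right)^{3}}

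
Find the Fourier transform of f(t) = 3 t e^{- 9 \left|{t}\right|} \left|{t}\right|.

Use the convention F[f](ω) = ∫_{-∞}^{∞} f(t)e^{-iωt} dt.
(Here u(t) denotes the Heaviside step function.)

F(ω) = \frac{12 i \omega \left(\omega^{2} - 243\right)}{\left(\omega^{2} + 81\right)^{3}}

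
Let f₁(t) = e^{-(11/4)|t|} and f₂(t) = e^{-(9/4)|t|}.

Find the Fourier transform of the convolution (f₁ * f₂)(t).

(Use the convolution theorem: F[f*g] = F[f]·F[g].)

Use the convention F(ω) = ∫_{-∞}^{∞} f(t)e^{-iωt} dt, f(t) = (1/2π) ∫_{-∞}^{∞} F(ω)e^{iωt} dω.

F[f₁*f₂](ω) = \frac{6336}{256 \omega^{4} + 3232 \omega^{2} + 9801}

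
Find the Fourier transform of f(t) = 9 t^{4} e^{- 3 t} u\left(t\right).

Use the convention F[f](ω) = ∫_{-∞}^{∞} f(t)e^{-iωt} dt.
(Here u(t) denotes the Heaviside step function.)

F(ω) = \frac{216}{\left(i \omega + 3\right)^{5}}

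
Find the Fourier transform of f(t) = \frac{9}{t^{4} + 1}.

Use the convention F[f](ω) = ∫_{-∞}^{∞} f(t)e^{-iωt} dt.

F(ω) = 9 \pi e^{- \frac{\sqrt{2} \left|{\omega}\right|}{2}} \sin{\left(\frac{\sqrt{2} \left|{\omega}\right|}{2} + \frac{\pi}{4} \right)}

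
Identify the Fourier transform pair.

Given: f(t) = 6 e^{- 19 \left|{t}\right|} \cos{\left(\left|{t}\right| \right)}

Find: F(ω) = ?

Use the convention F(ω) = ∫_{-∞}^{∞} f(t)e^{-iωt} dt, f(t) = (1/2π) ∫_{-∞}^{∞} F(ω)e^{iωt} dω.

F(ω) = \frac{228 \left(\omega^{2} + 362\right)}{\omega^{4} + 720 \omega^{2} + 131044}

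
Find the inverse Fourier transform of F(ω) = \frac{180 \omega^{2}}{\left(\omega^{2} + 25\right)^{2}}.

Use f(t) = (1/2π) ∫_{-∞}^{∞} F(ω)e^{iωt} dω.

f(t) = 9 \left(1 - 5 \left|{t}\right|\right) e^{- 5 \left|{t}\right|}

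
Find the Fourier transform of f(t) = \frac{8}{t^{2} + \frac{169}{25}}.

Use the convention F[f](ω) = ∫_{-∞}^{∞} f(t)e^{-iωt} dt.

F(ω) = \frac{40 \pi e^{- \frac{13 \left|{\omega}\right|}{5}}}{13}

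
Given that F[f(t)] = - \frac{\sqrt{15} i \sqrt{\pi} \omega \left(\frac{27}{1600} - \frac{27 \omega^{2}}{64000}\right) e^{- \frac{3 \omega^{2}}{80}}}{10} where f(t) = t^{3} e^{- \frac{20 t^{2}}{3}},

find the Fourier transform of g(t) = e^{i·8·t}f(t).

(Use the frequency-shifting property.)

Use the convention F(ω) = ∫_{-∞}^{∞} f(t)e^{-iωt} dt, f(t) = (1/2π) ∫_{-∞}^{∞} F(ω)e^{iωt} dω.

F[g](ω) = \frac{27 \sqrt{15} i \sqrt{\pi} \left(\omega - 8\right) \left(\left(\omega - 8\right)^{2} - 40\right) e^{- \frac{3 \left(\omega - 8\right)^{2}}{80}}}{640000}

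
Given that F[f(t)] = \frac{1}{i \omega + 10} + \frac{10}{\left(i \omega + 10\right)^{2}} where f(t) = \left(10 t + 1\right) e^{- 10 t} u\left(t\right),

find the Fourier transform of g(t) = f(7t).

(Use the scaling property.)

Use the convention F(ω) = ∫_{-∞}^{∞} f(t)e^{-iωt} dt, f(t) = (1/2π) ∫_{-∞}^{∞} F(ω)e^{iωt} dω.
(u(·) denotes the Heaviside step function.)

F[g](ω) = \frac{- i \omega - 140}{\omega^{2} - 140 i \omega - 4900}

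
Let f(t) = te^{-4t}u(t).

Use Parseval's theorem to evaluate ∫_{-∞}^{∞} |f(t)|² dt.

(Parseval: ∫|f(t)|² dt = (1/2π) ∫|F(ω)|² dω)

∫|f(t)|² dt = \frac{1}{256}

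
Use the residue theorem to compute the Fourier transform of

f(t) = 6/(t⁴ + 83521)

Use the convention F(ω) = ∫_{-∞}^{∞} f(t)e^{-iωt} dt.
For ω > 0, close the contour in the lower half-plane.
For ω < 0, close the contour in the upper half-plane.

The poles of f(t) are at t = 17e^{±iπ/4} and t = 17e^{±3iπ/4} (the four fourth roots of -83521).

Let g(z) = f(z)e^{-iωz}; for large |z| the factor e^{-iωz} decays in the lower half-plane when ω > 0 and in the upper half-plane when ω < 0.

Case ω > 0 (lower half-plane, clockwise contour ⇒ F(ω) = -2πi·ΣRes):
  Res_{z = - \frac{17 \sqrt{2}}{2} - \frac{17 \sqrt{2} i}{2}} g(z) = \frac{3 \sqrt{2} i \left(1 - i\right) e^{\frac{17 \sqrt{2} \omega \left(-1 + i\right)}{2}}}{19652}
  Res_{z = \frac{17 \sqrt{2}}{2} - \frac{17 \sqrt{2} i}{2}} g(z) = \frac{3 \sqrt{2} i \left(1 + i\right) e^{- \frac{17 \sqrt{2} \omega \left(1 + i\right)}{2}}}{19652}
  F(ω) = -2πi·ΣRes = \frac{3 \sqrt{2} \pi \left(1 - i\right) \left(e^{17 \sqrt{2} i \omega} + i\right) e^{- \frac{17 \sqrt{2} \omega \left(1 + i\right)}{2}}}{9826} = \frac{6 \pi e^{- \frac{17 \sqrt{2} \omega}{2}} \sin{\left(\frac{17 \sqrt{2} \omega}{2} + \frac{\pi}{4} \right)}}{4913}

Case ω < 0 (upper half-plane, counterclockwise contour ⇒ F(ω) = +2πi·ΣRes):
  Res_{z = \frac{17 \sqrt{2}}{2} + \frac{17 \sqrt{2} i}{2}} g(z) = \frac{3 \sqrt{2} i \left(-1 + i\right) e^{\frac{17 \sqrt{2} \omega \left(1 - i\right)}{2}}}{19652}
  Res_{z = - \frac{17 \sqrt{2}}{2} + \frac{17 \sqrt{2} i}{2}} g(z) = \frac{3 \sqrt{2} \left(1 - i\right) e^{\frac{17 \sqrt{2} \omega \left(1 + i\right)}{2}}}{19652}
  F(ω) = 2πi·ΣRes = - \frac{3 \sqrt{2} i \pi \left(i \left(1 - i\right) e^{\frac{17 \sqrt{2} \omega \left(1 - i\right)}{2}} - \left(1 - i\right) e^{\frac{17 \sqrt{2} \omega \left(1 + i\right)}{2}}\right)}{9826} = \frac{6 \pi e^{\frac{17 \sqrt{2} \omega}{2}} \cos{\left(\frac{17 \sqrt{2} \omega}{2} + \frac{\pi}{4} \right)}}{4913}

Both cases combine into a single formula in |ω|:

F(ω) = \frac{6 \pi e^{- \frac{17 \sqrt{2} \left|{\omega}\right|}{2}} \sin{\left(\frac{17 \sqrt{2} \left|{\omega}\right|}{2} + \frac{\pi}{4} \right)}}{4913}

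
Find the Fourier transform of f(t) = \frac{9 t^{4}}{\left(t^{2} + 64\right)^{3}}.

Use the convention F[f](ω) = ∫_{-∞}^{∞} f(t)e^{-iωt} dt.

F(ω) = \frac{9 \pi \left(64 \omega^{2} - 40 \left|{\omega}\right| + 3\right) e^{- 8 \left|{\omega}\right|}}{64}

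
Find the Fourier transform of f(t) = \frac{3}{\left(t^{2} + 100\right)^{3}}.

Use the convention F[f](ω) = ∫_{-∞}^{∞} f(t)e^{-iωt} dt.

F(ω) = \frac{3 \pi \left(100 \omega^{2} + 30 \left|{\omega}\right| + 3\right) e^{- 10 \left|{\omega}\right|}}{800000}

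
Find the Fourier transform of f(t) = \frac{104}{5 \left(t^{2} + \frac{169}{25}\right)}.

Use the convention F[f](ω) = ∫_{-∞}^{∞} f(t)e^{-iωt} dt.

F(ω) = 8 \pi e^{- \frac{13 \left|{\omega}\right|}{5}}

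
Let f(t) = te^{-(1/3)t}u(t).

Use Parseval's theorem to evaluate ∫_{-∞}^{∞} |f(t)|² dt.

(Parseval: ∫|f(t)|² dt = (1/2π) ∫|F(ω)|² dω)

∫|f(t)|² dt = \frac{27}{4}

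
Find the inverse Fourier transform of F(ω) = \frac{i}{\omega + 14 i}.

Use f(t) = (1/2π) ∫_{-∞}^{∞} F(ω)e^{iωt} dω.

f(t) = e^{14 t} u\left(- t\right)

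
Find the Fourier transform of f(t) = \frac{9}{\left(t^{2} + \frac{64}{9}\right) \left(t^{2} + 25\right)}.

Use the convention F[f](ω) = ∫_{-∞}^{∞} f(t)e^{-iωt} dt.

F(ω) = - \frac{81 \pi e^{- 5 \left|{\omega}\right|}}{805} + \frac{243 \pi e^{- \frac{8 \left|{\omega}\right|}{3}}}{1288}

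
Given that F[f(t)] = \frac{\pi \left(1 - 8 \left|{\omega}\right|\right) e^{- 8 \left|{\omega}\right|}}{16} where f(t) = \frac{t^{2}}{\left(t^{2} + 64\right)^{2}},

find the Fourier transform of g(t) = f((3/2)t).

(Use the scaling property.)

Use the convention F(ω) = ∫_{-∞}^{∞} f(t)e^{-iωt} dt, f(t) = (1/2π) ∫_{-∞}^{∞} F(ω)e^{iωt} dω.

F[g](ω) = \frac{\pi \left(3 - 16 \left|{\omega}\right|\right) e^{- \frac{16 \left|{\omega}\right|}{3}}}{72}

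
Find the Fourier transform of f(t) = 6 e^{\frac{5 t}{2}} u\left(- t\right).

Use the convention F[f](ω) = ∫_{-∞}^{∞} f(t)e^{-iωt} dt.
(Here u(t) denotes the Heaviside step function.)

F(ω) = - \frac{12}{2 i \omega - 5}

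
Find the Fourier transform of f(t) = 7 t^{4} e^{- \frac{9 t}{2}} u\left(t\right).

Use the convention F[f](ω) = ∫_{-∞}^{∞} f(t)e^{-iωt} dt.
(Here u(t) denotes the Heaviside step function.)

F(ω) = \frac{5376}{\left(2 i \omega + 9\right)^{5}}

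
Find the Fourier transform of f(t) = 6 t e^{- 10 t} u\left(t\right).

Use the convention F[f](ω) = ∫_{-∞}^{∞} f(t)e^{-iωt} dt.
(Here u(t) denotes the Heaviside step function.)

F(ω) = \frac{6}{\left(i \omega + 10\right)^{2}}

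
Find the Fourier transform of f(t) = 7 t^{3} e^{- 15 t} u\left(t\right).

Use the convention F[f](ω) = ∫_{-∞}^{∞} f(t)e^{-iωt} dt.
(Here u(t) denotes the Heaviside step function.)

F(ω) = \frac{42}{\left(i \omega + 15\right)^{4}}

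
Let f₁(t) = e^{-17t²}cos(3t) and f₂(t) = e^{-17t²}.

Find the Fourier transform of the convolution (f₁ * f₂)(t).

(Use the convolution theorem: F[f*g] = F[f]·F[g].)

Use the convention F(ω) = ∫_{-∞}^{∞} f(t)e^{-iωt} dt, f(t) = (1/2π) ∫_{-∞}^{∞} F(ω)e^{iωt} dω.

F[f₁*f₂](ω) = \frac{\pi \left(e^{\frac{3 \omega}{17}} + 1\right) e^{- \frac{\omega^{2}}{34} - \frac{3 \omega}{34} - \frac{9}{68}}}{34}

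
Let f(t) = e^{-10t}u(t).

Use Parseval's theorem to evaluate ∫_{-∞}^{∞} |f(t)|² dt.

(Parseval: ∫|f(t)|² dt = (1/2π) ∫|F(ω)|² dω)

∫|f(t)|² dt = \frac{1}{20}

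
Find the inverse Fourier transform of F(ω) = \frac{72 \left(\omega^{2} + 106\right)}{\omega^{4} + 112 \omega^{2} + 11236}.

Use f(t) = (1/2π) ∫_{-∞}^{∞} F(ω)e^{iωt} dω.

f(t) = 4 e^{- 9 \left|{t}\right|} \cos{\left(5 \left|{t}\right| \right)}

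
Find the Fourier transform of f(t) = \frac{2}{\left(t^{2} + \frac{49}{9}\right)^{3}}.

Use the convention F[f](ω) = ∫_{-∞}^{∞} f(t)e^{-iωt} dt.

F(ω) = \frac{27 \pi \left(49 \omega^{2} + 63 \left|{\omega}\right| + 27\right) e^{- \frac{7 \left|{\omega}\right|}{3}}}{67228}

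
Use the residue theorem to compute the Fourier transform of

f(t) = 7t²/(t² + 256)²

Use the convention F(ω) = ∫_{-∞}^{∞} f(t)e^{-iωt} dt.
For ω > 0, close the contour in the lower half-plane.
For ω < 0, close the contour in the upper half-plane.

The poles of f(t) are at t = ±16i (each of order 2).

Let g(z) = f(z)e^{-iωz}; for large |z| the factor e^{-iωz} decays in the lower half-plane when ω > 0 and in the upper half-plane when ω < 0.

Case ω > 0 (lower half-plane, clockwise contour ⇒ F(ω) = -2πi·ΣRes):
  Res_{z = - 16 i} g(z) = \frac{7 i \left(1 - 16 \omega\right) e^{- 16 \omega}}{64} (pole of order 2)
  F(ω) = -2πi·ΣRes = \frac{7 \pi \left(1 - 16 \omega\right) e^{- 16 \omega}}{32}

Case ω < 0 (upper half-plane, counterclockwise contour ⇒ F(ω) = +2πi·ΣRes):
  Res_{z = 16 i} g(z) = \frac{7 i \left(- 16 \omega - 1\right) e^{16 \omega}}{64} (pole of order 2)
  F(ω) = 2πi·ΣRes = \frac{7 \pi \left(16 \omega + 1\right) e^{16 \omega}}{32}

Both cases combine into a single formula in |ω|:

F(ω) = \frac{7 \pi \left(1 - 16 \left|{\omega}\right|\right) e^{- 16 \left|{\omega}\right|}}{32}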